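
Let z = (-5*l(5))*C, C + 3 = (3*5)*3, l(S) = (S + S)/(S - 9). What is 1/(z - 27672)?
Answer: -1/27147 ≈ -3.6836e-5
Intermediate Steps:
l(S) = 2*S/(-9 + S) (l(S) = (2*S)/(-9 + S) = 2*S/(-9 + S))
C = 42 (C = -3 + (3*5)*3 = -3 + 15*3 = -3 + 45 = 42)
z = 525 (z = -10*5/(-9 + 5)*42 = -10*5/(-4)*42 = -10*5*(-1)/4*42 = -5*(-5/2)*42 = (25/2)*42 = 525)
1/(z - 27672) = 1/(525 - 27672) = 1/(-27147) = -1/27147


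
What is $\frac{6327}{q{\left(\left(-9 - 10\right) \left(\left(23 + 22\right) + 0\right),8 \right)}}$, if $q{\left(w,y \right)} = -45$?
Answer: $- \frac{703}{5} \approx -140.6$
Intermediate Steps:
$\frac{6327}{q{\left(\left(-9 - 10\right) \left(\left(23 + 22\right) + 0\right),8 \right)}} = \frac{6327}{-45} = 6327 \left(- \frac{1}{45}\right) = - \frac{703}{5}$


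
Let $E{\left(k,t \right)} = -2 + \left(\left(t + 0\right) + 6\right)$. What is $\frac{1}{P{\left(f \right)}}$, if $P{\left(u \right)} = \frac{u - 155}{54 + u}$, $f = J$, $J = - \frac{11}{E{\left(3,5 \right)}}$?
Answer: $- \frac{25}{74} \approx -0.33784$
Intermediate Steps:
$E{\left(k,t \right)} = 4 + t$ ($E{\left(k,t \right)} = -2 + \left(t + 6\right) = -2 + \left(6 + t\right) = 4 + t$)
$J = - \frac{11}{9}$ ($J = - \frac{11}{4 + 5} = - \frac{11}{9} \approx -1.2222$)
$f = - \frac{11}{9} \approx -1.2222$
$P{\left(u \right)} = \frac{-155 + u}{54 + u}$
$\frac{1}{P{\left(f \right)}} = \frac{1}{\frac{1}{54 - \frac{11}{9}} \left(-155 - \frac{11}{9}\right)} = \frac{1}{\frac{1}{\frac{475}{9}} \left(- \frac{1406}{9}\right)} = \frac{1}{\frac{9}{475} \left(- \frac{1406}{9}\right)} = \frac{1}{- \frac{74}{25}} = - \frac{25}{74}$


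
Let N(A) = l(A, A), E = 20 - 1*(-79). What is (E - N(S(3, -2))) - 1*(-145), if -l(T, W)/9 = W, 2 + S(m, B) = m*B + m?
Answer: 199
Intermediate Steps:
S(m, B) = -2 + m + B*m (S(m, B) = -2 + (m*B + m) = -2 + (B*m + m) = -2 + (m + B*m) = -2 + m + B*m)
E = 99 (E = 20 + 79 = 99)
l(T, W) = -9*W
N(A) = -9*A
(E - N(S(3, -2))) - 1*(-145) = (99 - (-9)*(-2 + 3 - 2*3)) - 1*(-145) = (99 - (-9)*(-2 + 3 - 6)) + 145 = (99 - (-9)*(-5)) + 145 = (99 - 1*45) + 145 = (99 - 45) + 145 = 54 + 145 = 199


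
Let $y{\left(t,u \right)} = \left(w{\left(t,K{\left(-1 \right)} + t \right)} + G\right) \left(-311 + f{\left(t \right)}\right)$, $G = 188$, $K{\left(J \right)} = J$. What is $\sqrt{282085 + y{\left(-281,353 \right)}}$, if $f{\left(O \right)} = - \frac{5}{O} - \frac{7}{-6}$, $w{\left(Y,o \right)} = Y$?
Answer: $\frac{\sqrt{98195219018}}{562} \approx 557.58$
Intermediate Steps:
$f{\left(O \right)} = \frac{7}{6} - \frac{5}{O}$ ($f{\left(O \right)} = - \frac{5}{O} - - \frac{7}{6} = - \frac{5}{O} + \frac{7}{6} = \frac{7}{6} - \frac{5}{O}$)
$y{\left(t,u \right)} = \left(188 + t\right) \left(- \frac{1859}{6} - \frac{5}{t}\right)$ ($y{\left(t,u \right)} = \left(t + 188\right) \left(-311 + \left(\frac{7}{6} - \frac{5}{t}\right)\right) = \left(188 + t\right) \left(- \frac{1859}{6} - \frac{5}{t}\right)$)
$\sqrt{282085 + y{\left(-281,353 \right)}} = \sqrt{282085 - \left(- \frac{57619}{2} - \frac{940}{281}\right)} = \sqrt{282085 - - \frac{16192819}{562}} = \sqrt{282085 + \left(- \frac{174761}{3} + \frac{940}{281} + \frac{522379}{6}\right)} = \sqrt{282085 + \frac{16192819}{562}} = \sqrt{\frac{174724589}{562}} = \frac{\sqrt{98195219018}}{562}$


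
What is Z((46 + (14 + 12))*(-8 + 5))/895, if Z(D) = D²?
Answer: 46656/895 ≈ 52.130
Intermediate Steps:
Z((46 + (14 + 12))*(-8 + 5))/895 = ((46 + (14 + 12))*(-8 + 5))²/895 = ((46 + 26)*(-3))²*(1/895) = (72*(-3))²*(1/895) = (-216)²*(1/895) = 46656*(1/895) = 46656/895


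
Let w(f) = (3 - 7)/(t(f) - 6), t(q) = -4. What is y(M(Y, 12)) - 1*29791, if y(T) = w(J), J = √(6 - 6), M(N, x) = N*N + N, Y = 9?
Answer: -148953/5 ≈ -29791.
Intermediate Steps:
M(N, x) = N + N² (M(N, x) = N² + N = N + N²)
J = 0 (J = √0 = 0)
w(f) = ⅖ (w(f) = (3 - 7)/(-4 - 6) = -4/(-10) = -4*(-⅒) = ⅖)
y(T) = ⅖
y(M(Y, 12)) - 1*29791 = ⅖ - 1*29791 = ⅖ - 29791 = -148953/5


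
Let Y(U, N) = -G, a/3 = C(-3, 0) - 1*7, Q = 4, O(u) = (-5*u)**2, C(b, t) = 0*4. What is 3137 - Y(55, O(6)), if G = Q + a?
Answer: 3120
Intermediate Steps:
C(b, t) = 0
O(u) = 25*u**2
a = -21 (a = 3*(0 - 1*7) = 3*(0 - 7) = 3*(-7) = -21)
G = -17 (G = 4 - 21 = -17)
Y(U, N) = 17 (Y(U, N) = -1*(-17) = 17)
3137 - Y(55, O(6)) = 3137 - 1*17 = 3137 - 17 = 3120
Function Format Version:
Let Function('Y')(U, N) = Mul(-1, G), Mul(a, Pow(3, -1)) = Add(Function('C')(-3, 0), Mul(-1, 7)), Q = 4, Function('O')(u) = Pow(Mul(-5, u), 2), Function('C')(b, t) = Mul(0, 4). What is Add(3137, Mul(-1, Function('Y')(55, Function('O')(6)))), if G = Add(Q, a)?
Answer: 3120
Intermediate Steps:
Function('C')(b, t) = 0
Function('O')(u) = Mul(25, Pow(u, 2))
a = -21 (a = Mul(3, Add(0, Mul(-1, 7))) = Mul(3, Add(0, -7)) = Mul(3, -7) = -21)
G = -17 (G = Add(4, -21) = -17)
Function('Y')(U, N) = 17 (Function('Y')(U, N) = Mul(-1, -17) = 17)
Add(3137, Mul(-1, Function('Y')(55, Function('O')(6)))) = Add(3137, Mul(-1, 17)) = Add(3137, -17) = 3120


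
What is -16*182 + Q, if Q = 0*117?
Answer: -2912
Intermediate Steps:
Q = 0
-16*182 + Q = -16*182 + 0 = -2912 + 0 = -2912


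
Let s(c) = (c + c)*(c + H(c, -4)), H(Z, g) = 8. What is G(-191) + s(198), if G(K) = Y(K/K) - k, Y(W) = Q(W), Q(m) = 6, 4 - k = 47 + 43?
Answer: 81668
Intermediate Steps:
k = -86 (k = 4 - (47 + 43) = 4 - 1*90 = 4 - 90 = -86)
Y(W) = 6
s(c) = 2*c*(8 + c) (s(c) = (c + c)*(c + 8) = (2*c)*(8 + c) = 2*c*(8 + c))
G(K) = 92 (G(K) = 6 - 1*(-86) = 6 + 86 = 92)
G(-191) + s(198) = 92 + 2*198*(8 + 198) = 92 + 2*198*206 = 92 + 81576 = 81668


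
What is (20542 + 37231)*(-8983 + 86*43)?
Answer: -305330305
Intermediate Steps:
(20542 + 37231)*(-8983 + 86*43) = 57773*(-8983 + 3698) = 57773*(-5285) = -305330305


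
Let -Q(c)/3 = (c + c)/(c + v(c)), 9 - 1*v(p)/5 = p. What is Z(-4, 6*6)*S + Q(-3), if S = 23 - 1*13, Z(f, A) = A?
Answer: 6846/19 ≈ 360.32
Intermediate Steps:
v(p) = 45 - 5*p
Q(c) = -6*c/(45 - 4*c) (Q(c) = -3*(c + c)/(c + (45 - 5*c)) = -3*2*c/(45 - 4*c) = -6*c/(45 - 4*c))
S = 10 (S = 23 - 13 = 10)
Z(-4, 6*6)*S + Q(-3) = (6*6)*10 + 6*(-3)/(-45 + 4*(-3)) = 36*10 + 6*(-3)/(-45 - 12) = 360 + 6*(-3)/(-57) = 360 + 6*(-3)*(-1/57) = 360 + 6/19 = 6846/19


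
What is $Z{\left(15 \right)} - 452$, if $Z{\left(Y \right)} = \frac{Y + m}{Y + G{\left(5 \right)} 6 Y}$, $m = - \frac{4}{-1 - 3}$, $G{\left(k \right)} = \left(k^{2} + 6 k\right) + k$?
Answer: $- \frac{2447564}{5415} \approx -452.0$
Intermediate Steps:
$G{\left(k \right)} = k^{2} + 7 k$
$m = 1$ ($m = - \frac{4}{-1 - 3} = - \frac{4}{-4} = \left(-4\right) \left(- \frac{1}{4}\right) = 1$)
$Z{\left(Y \right)} = \frac{1 + Y}{361 Y}$ ($Z{\left(Y \right)} = \frac{Y + 1}{Y + 5 \left(7 + 5\right) 6 Y} = \frac{1 + Y}{Y + 5 \cdot 12 \cdot 6 Y} = \frac{1 + Y}{Y + 60 \cdot 6 Y} = \frac{1 + Y}{Y + 360 Y} = \frac{1 + Y}{361 Y}$)
$Z{\left(15 \right)} - 452 = \frac{1 + 15}{361 \cdot 15} - 452 = \frac{1}{361} \cdot \frac{1}{15} \cdot 16 - 452 = \frac{16}{5415} - 452 = - \frac{2447564}{5415}$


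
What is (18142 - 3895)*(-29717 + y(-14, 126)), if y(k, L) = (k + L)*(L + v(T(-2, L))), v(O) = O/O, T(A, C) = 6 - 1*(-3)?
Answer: -220728771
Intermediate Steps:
T(A, C) = 9 (T(A, C) = 6 + 3 = 9)
v(O) = 1
y(k, L) = (1 + L)*(L + k) (y(k, L) = (k + L)*(L + 1) = (L + k)*(1 + L) = (1 + L)*(L + k))
(18142 - 3895)*(-29717 + y(-14, 126)) = (18142 - 3895)*(-29717 + (126 - 14 + 126**2 + 126*(-14))) = 14247*(-29717 + (126 - 14 + 15876 - 1764)) = 14247*(-29717 + 14224) = 14247*(-15493) = -220728771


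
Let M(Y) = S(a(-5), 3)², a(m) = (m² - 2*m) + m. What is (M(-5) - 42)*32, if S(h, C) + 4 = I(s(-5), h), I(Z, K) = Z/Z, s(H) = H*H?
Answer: -1056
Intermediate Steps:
a(m) = m² - m
s(H) = H²
I(Z, K) = 1
S(h, C) = -3 (S(h, C) = -4 + 1 = -3)
M(Y) = 9 (M(Y) = (-3)² = 9)
(M(-5) - 42)*32 = (9 - 42)*32 = -33*32 = -1056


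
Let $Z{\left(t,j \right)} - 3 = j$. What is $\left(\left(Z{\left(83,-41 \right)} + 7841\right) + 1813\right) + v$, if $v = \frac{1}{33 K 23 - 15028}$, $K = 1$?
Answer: $\frac{137210703}{14269} \approx 9616.0$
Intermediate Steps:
$Z{\left(t,j \right)} = 3 + j$
$v = - \frac{1}{14269}$ ($v = \frac{1}{33 \cdot 1 \cdot 23 - 15028} = \frac{1}{33 \cdot 23 - 15028} = \frac{1}{759 - 15028} = \frac{1}{-14269} = - \frac{1}{14269} \approx -7.0082 \cdot 10^{-5}$)
$\left(\left(Z{\left(83,-41 \right)} + 7841\right) + 1813\right) + v = \left(\left(\left(3 - 41\right) + 7841\right) + 1813\right) - \frac{1}{14269} = \left(\left(-38 + 7841\right) + 1813\right) - \frac{1}{14269} = \left(7803 + 1813\right) - \frac{1}{14269} = 9616 - \frac{1}{14269} = \frac{137210703}{14269}$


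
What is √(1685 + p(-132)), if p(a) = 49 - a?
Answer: √1866 ≈ 43.197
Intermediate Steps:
√(1685 + p(-132)) = √(1685 + (49 - 1*(-132))) = √(1685 + (49 + 132)) = √(1685 + 181) = √1866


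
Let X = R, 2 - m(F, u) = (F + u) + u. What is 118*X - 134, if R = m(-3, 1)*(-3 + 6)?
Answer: 928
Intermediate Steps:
m(F, u) = 2 - F - 2*u (m(F, u) = 2 - ((F + u) + u) = 2 - (F + 2*u) = 2 + (-F - 2*u) = 2 - F - 2*u)
R = 9 (R = (2 - 1*(-3) - 2*1)*(-3 + 6) = (2 + 3 - 2)*3 = 3*3 = 9)
X = 9
118*X - 134 = 118*9 - 134 = 1062 - 134 = 928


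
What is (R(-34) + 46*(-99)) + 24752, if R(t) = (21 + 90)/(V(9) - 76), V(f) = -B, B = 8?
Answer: 565507/28 ≈ 20197.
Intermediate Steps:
V(f) = -8 (V(f) = -1*8 = -8)
R(t) = -37/28 (R(t) = (21 + 90)/(-8 - 76) = 111/(-84) = 111*(-1/84) = -37/28)
(R(-34) + 46*(-99)) + 24752 = (-37/28 + 46*(-99)) + 24752 = (-37/28 - 4554) + 24752 = -127549/28 + 24752 = 565507/28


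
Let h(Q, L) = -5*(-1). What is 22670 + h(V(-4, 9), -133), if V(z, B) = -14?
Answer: 22675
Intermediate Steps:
h(Q, L) = 5
22670 + h(V(-4, 9), -133) = 22670 + 5 = 22675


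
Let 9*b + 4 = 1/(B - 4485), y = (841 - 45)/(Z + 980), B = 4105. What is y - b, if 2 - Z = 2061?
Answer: -120129/410020 ≈ -0.29298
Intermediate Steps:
Z = -2059 (Z = 2 - 1*2061 = 2 - 2061 = -2059)
y = -796/1079 (y = (841 - 45)/(-2059 + 980) = 796/(-1079) = 796*(-1/1079) = -796/1079 ≈ -0.73772)
b = -169/380 (b = -4/9 + 1/(9*(4105 - 4485)) = -4/9 + (1/9)/(-380) = -4/9 + (1/9)*(-1/380) = -4/9 - 1/3420 = -169/380 ≈ -0.44474)
y - b = -796/1079 - 1*(-169/380) = -796/1079 + 169/380 = -120129/410020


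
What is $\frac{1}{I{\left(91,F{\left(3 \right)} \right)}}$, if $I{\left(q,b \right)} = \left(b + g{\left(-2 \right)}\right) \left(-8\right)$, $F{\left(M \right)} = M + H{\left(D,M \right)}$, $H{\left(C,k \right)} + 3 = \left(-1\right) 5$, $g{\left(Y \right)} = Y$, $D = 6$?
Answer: $\frac{1}{56} \approx 0.017857$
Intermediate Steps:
$H{\left(C,k \right)} = -8$ ($H{\left(C,k \right)} = -3 - 5 = -8$)
$F{\left(M \right)} = -8 + M$ ($F{\left(M \right)} = M - 8 = -8 + M$)
$I{\left(q,b \right)} = 16 - 8 b$ ($I{\left(q,b \right)} = \left(b - 2\right) \left(-8\right) = \left(-2 + b\right) \left(-8\right) = 16 - 8 b$)
$\frac{1}{I{\left(91,F{\left(3 \right)} \right)}} = \frac{1}{16 - 8 \left(-8 + 3\right)} = \frac{1}{16 - -40} = \frac{1}{16 + 40} = \frac{1}{56}$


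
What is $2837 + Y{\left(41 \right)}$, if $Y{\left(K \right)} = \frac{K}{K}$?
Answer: $2838$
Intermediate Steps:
$Y{\left(K \right)} = 1$
$2837 + Y{\left(41 \right)} = 2837 + 1 = 2838$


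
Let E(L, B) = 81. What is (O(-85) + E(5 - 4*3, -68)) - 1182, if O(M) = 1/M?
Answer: -93586/85 ≈ -1101.0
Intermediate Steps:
(O(-85) + E(5 - 4*3, -68)) - 1182 = (1/(-85) + 81) - 1182 = (-1/85 + 81) - 1182 = 6884/85 - 1182 = -93586/85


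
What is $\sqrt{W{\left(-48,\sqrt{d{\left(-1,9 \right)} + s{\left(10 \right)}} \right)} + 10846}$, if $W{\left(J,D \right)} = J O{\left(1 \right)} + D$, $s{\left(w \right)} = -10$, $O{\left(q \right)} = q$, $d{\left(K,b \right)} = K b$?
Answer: $\sqrt{10798 + i \sqrt{19}} \approx 103.91 + 0.021 i$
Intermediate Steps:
$W{\left(J,D \right)} = D + J$ ($W{\left(J,D \right)} = J 1 + D = J + D = D + J$)
$\sqrt{W{\left(-48,\sqrt{d{\left(-1,9 \right)} + s{\left(10 \right)}} \right)} + 10846} = \sqrt{\left(\sqrt{\left(-1\right) 9 - 10} - 48\right) + 10846} = \sqrt{\left(\sqrt{-9 - 10} - 48\right) + 10846} = \sqrt{\left(\sqrt{-19} - 48\right) + 10846} = \sqrt{\left(i \sqrt{19} - 48\right) + 10846} = \sqrt{\left(-48 + i \sqrt{19}\right) + 10846} = \sqrt{10798 + i \sqrt{19}}$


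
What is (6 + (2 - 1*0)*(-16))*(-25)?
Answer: 650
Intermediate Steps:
(6 + (2 - 1*0)*(-16))*(-25) = (6 + (2 + 0)*(-16))*(-25) = (6 + 2*(-16))*(-25) = (6 - 32)*(-25) = -26*(-25) = 650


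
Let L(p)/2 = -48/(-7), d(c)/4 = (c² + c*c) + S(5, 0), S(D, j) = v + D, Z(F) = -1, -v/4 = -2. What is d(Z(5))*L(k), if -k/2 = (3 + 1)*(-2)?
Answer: 5760/7 ≈ 822.86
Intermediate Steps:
v = 8 (v = -4*(-2) = 8)
S(D, j) = 8 + D
d(c) = 52 + 8*c² (d(c) = 4*((c² + c*c) + (8 + 5)) = 4*((c² + c²) + 13) = 4*(2*c² + 13) = 4*(13 + 2*c²) = 52 + 8*c²)
k = 16 (k = -2*(3 + 1)*(-2) = -8*(-2) = -2*(-8) = 16)
L(p) = 96/7 (L(p) = 2*(-48/(-7)) = 2*(-48*(-⅐)) = 2*(48/7) = 96/7)
d(Z(5))*L(k) = (52 + 8*(-1)²)*(96/7) = (52 + 8*1)*(96/7) = (52 + 8)*(96/7) = 60*(96/7) = 5760/7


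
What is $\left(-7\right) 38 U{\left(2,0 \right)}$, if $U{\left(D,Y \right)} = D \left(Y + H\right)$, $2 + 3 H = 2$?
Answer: $0$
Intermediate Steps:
$H = 0$ ($H = - \frac{2}{3} + \frac{1}{3} \cdot 2 = - \frac{2}{3} + \frac{2}{3} = 0$)
$U{\left(D,Y \right)} = D Y$ ($U{\left(D,Y \right)} = D \left(Y + 0\right) = D Y$)
$\left(-7\right) 38 U{\left(2,0 \right)} = \left(-7\right) 38 \cdot 2 \cdot 0 = \left(-266\right) 0 = 0$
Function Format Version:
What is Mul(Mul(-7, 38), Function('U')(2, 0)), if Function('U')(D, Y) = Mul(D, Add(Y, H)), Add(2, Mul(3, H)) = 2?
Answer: 0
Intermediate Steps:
H = 0 (H = Add(Rational(-2, 3), Mul(Rational(1, 3), 2)) = Add(Rational(-2, 3), Rational(2, 3)) = 0)
Function('U')(D, Y) = Mul(D, Y) (Function('U')(D, Y) = Mul(D, Add(Y, 0)) = Mul(D, Y))
Mul(Mul(-7, 38), Function('U')(2, 0)) = Mul(Mul(-7, 38), Mul(2, 0)) = Mul(-266, 0) = 0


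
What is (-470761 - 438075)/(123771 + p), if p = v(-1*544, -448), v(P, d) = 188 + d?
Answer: -908836/123511 ≈ -7.3583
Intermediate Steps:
p = -260 (p = 188 - 448 = -260)
(-470761 - 438075)/(123771 + p) = (-470761 - 438075)/(123771 - 260) = -908836/123511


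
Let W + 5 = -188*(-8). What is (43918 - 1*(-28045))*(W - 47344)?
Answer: -3299143735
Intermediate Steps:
W = 1499 (W = -5 - 188*(-8) = -5 + 1504 = 1499)
(43918 - 1*(-28045))*(W - 47344) = (43918 - 1*(-28045))*(1499 - 47344) = (43918 + 28045)*(-45845) = 71963*(-45845) = -3299143735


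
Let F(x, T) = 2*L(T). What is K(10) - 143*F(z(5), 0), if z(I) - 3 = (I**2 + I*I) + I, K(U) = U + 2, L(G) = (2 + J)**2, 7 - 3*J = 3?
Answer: -28492/9 ≈ -3165.8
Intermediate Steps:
J = 4/3 (J = 7/3 - 1/3*3 = 7/3 - 1 = 4/3 ≈ 1.3333)
L(G) = 100/9 (L(G) = (2 + 4/3)**2 = (10/3)**2 = 100/9)
K(U) = 2 + U
z(I) = 3 + I + 2*I**2 (z(I) = 3 + ((I**2 + I*I) + I) = 3 + ((I**2 + I**2) + I) = 3 + (2*I**2 + I) = 3 + (I + 2*I**2) = 3 + I + 2*I**2)
F(x, T) = 200/9 (F(x, T) = 2*(100/9) = 200/9)
K(10) - 143*F(z(5), 0) = (2 + 10) - 143*200/9 = 12 - 28600/9 = -28492/9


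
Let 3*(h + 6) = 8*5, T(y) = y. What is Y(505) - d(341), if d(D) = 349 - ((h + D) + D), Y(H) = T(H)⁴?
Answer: 195113252896/3 ≈ 6.5038e+10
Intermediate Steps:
h = 22/3 (h = -6 + (8*5)/3 = -6 + (⅓)*40 = -6 + 40/3 = 22/3 ≈ 7.3333)
Y(H) = H⁴
d(D) = 1025/3 - 2*D (d(D) = 349 - ((22/3 + D) + D) = 349 - (22/3 + 2*D) = 349 + (-22/3 - 2*D) = 1025/3 - 2*D)
Y(505) - d(341) = 505⁴ - (1025/3 - 2*341) = 65037750625 - (1025/3 - 682) = 65037750625 - 1*(-1021/3) = 65037750625 + 1021/3 = 195113252896/3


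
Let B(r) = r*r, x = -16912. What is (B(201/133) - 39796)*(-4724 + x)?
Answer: 15229819326348/17689 ≈ 8.6098e+8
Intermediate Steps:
B(r) = r²
(B(201/133) - 39796)*(-4724 + x) = ((201/133)² - 39796)*(-4724 - 16912) = ((201*(1/133))² - 39796)*(-21636) = ((201/133)² - 39796)*(-21636) = (40401/17689 - 39796)*(-21636) = -703911043/17689*(-21636) = 15229819326348/17689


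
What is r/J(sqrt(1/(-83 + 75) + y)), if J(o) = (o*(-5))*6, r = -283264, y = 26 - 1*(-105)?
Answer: 283264*sqrt(2094)/15705 ≈ 825.36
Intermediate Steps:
y = 131 (y = 26 + 105 = 131)
J(o) = -30*o (J(o) = -5*o*6 = -30*o)
r/J(sqrt(1/(-83 + 75) + y)) = -283264*(-1/(30*sqrt(1/(-83 + 75) + 131))) = -283264*(-1/(30*sqrt(1/(-8) + 131))) = -283264*(-1/(30*sqrt(-1/8 + 131))) = -283264*(-sqrt(2094)/15705) = -(-283264)*sqrt(2094)/15705 = 283264*sqrt(2094)/15705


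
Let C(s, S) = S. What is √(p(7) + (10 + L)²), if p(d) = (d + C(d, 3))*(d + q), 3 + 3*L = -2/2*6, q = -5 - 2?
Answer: 7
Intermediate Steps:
q = -7
L = -3 (L = -1 + (-2/2*6)/3 = -1 + (-2*½*6)/3 = -1 + (-1*6)/3 = -1 + (⅓)*(-6) = -1 - 2 = -3)
p(d) = (-7 + d)*(3 + d) (p(d) = (d + 3)*(d - 7) = (3 + d)*(-7 + d) = (-7 + d)*(3 + d))
√(p(7) + (10 + L)²) = √((-21 + 7² - 4*7) + (10 - 3)²) = √((-21 + 49 - 28) + 7²) = √(0 + 49) = √49 = 7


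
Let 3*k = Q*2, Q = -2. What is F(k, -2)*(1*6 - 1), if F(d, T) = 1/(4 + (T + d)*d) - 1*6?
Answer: -2235/76 ≈ -29.408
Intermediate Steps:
k = -4/3 (k = (-2*2)/3 = (1/3)*(-4) = -4/3 ≈ -1.3333)
F(d, T) = -6 + 1/(4 + d*(T + d)) (F(d, T) = 1/(4 + d*(T + d)) - 6 = -6 + 1/(4 + d*(T + d)))
F(k, -2)*(1*6 - 1) = ((-23 - 6*(-4/3)**2 - 6*(-2)*(-4/3))/(4 + (-4/3)**2 - 2*(-4/3)))*(1*6 - 1) = ((-23 - 6*16/9 - 16)/(4 + 16/9 + 8/3))*(6 - 1) = ((-23 - 32/3 - 16)/(76/9))*5 = ((9/76)*(-149/3))*5 = -447/76*5 = -2235/76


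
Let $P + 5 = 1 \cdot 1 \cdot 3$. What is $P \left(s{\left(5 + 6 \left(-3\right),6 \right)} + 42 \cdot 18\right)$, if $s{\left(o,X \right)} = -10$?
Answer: $-1492$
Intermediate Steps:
$P = -2$ ($P = -5 + 1 \cdot 1 \cdot 3 = -5 + 1 \cdot 3 = -5 + 3 = -2$)
$P \left(s{\left(5 + 6 \left(-3\right),6 \right)} + 42 \cdot 18\right) = - 2 \left(-10 + 42 \cdot 18\right) = - 2 \left(-10 + 756\right) = \left(-2\right) 746 = -1492$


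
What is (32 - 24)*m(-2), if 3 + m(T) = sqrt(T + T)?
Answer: -24 + 16*I ≈ -24.0 + 16.0*I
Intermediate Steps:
m(T) = -3 + sqrt(2)*sqrt(T) (m(T) = -3 + sqrt(T + T) = -3 + sqrt(2*T) = -3 + sqrt(2)*sqrt(T))
(32 - 24)*m(-2) = (32 - 24)*(-3 + sqrt(2)*sqrt(-2)) = 8*(-3 + sqrt(2)*(I*sqrt(2))) = 8*(-3 + 2*I) = -24 + 16*I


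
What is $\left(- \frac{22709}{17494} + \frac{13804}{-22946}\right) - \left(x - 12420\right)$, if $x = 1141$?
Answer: $\frac{323344530679}{28672666} \approx 11277.0$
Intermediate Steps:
$\left(- \frac{22709}{17494} + \frac{13804}{-22946}\right) - \left(x - 12420\right) = \left(- \frac{22709}{17494} + \frac{13804}{-22946}\right) - \left(1141 - 12420\right) = \left(\left(-22709\right) \frac{1}{17494} + 13804 \left(- \frac{1}{22946}\right)\right) - -11279 = \left(- \frac{22709}{17494} - \frac{986}{1639}\right) + 11279 = - \frac{54469135}{28672666} + 11279 = \frac{323344530679}{28672666}$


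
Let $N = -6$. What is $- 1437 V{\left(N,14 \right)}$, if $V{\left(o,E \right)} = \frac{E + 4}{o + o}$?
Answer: $\frac{4311}{2} \approx 2155.5$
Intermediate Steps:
$V{\left(o,E \right)} = \frac{4 + E}{2 o}$
$- 1437 V{\left(N,14 \right)} = - 1437 \frac{4 + 14}{2 \left(-6\right)} = - 1437 \cdot \frac{1}{2} \left(- \frac{1}{6}\right) 18 = \left(-1437\right) \left(- \frac{3}{2}\right) = \frac{4311}{2}$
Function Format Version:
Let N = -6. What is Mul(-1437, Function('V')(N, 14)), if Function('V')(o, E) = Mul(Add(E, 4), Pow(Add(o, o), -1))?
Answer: Rational(4311, 2) ≈ 2155.5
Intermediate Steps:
Function('V')(o, E) = Mul(Rational(1, 2), Pow(o, -1), Add(4, E)) (Function('V')(o, E) = Mul(Add(4, E), Pow(Mul(2, o), -1)) = Mul(Add(4, E), Mul(Rational(1, 2), Pow(o, -1))) = Mul(Rational(1, 2), Pow(o, -1), Add(4, E)))
Mul(-1437, Function('V')(N, 14)) = Mul(-1437, Mul(Rational(1, 2), Pow(-6, -1), Add(4, 14))) = Mul(-1437, Mul(Rational(1, 2), Rational(-1, 6), 18)) = Mul(-1437, Rational(-3, 2)) = Rational(4311, 2)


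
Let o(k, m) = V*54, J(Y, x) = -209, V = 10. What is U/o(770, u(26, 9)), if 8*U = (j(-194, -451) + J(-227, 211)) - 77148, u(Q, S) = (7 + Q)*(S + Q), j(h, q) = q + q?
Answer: -78259/4320 ≈ -18.116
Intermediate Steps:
j(h, q) = 2*q
u(Q, S) = (7 + Q)*(Q + S)
o(k, m) = 540 (o(k, m) = 10*54 = 540)
U = -78259/8 (U = ((2*(-451) - 209) - 77148)/8 = ((-902 - 209) - 77148)/8 = (-1111 - 77148)/8 = (⅛)*(-78259) = -78259/8 ≈ -9782.4)
U/o(770, u(26, 9)) = -78259/8/540 = -78259/8*1/540 = -78259/4320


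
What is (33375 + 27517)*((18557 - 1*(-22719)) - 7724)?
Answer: 2043048384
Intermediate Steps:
(33375 + 27517)*((18557 - 1*(-22719)) - 7724) = 60892*((18557 + 22719) - 7724) = 60892*(41276 - 7724) = 60892*33552 = 2043048384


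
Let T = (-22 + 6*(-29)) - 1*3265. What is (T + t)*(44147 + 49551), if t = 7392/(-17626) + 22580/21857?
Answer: -811107658941442/2501633 ≈ -3.2423e+8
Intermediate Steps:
T = -3461 (T = (-22 - 174) - 3265 = -196 - 3265 = -3461)
t = 16887724/27517963 (t = 7392*(-1/17626) + 22580*(1/21857) = -528/1259 + 22580/21857 = 16887724/27517963 ≈ 0.61370)
(T + t)*(44147 + 49551) = (-3461 + 16887724/27517963)*(44147 + 49551) = -95222782219/27517963*93698 = -811107658941442/2501633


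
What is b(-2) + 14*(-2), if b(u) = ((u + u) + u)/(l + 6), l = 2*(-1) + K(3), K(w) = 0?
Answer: -59/2 ≈ -29.500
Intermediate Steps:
l = -2 (l = 2*(-1) + 0 = -2 + 0 = -2)
b(u) = 3*u/4 (b(u) = ((u + u) + u)/(-2 + 6) = (2*u + u)/4 = (3*u)*(¼) = 3*u/4)
b(-2) + 14*(-2) = (¾)*(-2) + 14*(-2) = -3/2 - 28 = -59/2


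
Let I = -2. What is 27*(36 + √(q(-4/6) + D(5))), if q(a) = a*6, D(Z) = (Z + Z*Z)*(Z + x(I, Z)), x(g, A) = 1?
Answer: 972 + 108*√11 ≈ 1330.2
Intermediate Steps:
D(Z) = (1 + Z)*(Z + Z²) (D(Z) = (Z + Z*Z)*(Z + 1) = (Z + Z²)*(1 + Z) = (1 + Z)*(Z + Z²))
q(a) = 6*a
27*(36 + √(q(-4/6) + D(5))) = 27*(36 + √(6*(-4/6) + 5*(1 + 5² + 2*5))) = 27*(36 + √(6*(-4*⅙) + 5*(1 + 25 + 10))) = 27*(36 + √(6*(-⅔) + 5*36)) = 27*(36 + √(-4 + 180)) = 27*(36 + √176) = 27*(36 + 4*√11) = 972 + 108*√11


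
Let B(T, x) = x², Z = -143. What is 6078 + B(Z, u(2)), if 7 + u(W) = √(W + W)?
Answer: 6103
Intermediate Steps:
u(W) = -7 + √2*√W (u(W) = -7 + √(W + W) = -7 + √(2*W) = -7 + √2*√W)
6078 + B(Z, u(2)) = 6078 + (-7 + √2*√2)² = 6078 + (-7 + 2)² = 6078 + (-5)² = 6078 + 25 = 6103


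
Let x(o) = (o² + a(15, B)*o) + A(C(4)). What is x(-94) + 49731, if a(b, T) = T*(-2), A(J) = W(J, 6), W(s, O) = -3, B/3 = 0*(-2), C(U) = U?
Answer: 58564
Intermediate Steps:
B = 0 (B = 3*(0*(-2)) = 3*0 = 0)
A(J) = -3
a(b, T) = -2*T
x(o) = -3 + o² (x(o) = (o² + (-2*0)*o) - 3 = (o² + 0*o) - 3 = (o² + 0) - 3 = o² - 3 = -3 + o²)
x(-94) + 49731 = (-3 + (-94)²) + 49731 = (-3 + 8836) + 49731 = 8833 + 49731 = 58564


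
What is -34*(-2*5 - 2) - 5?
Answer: 403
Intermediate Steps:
-34*(-2*5 - 2) - 5 = -34*(-10 - 2) - 5 = -34*(-12) - 5 = 408 - 5 = 403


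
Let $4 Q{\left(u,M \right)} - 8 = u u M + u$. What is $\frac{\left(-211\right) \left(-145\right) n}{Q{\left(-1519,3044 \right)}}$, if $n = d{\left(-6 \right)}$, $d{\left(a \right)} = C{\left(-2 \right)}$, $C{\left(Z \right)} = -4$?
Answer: $- \frac{489520}{7023605373} \approx -6.9696 \cdot 10^{-5}$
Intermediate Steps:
$d{\left(a \right)} = -4$
$n = -4$
$Q{\left(u,M \right)} = 2 + \frac{u}{4} + \frac{M u^{2}}{4}$ ($Q{\left(u,M \right)} = 2 + \frac{u u M + u}{4} = 2 + \frac{u^{2} M + u}{4} = 2 + \frac{M u^{2} + u}{4} = 2 + \frac{u + M u^{2}}{4} = 2 + \left(\frac{u}{4} + \frac{M u^{2}}{4}\right) = 2 + \frac{u}{4} + \frac{M u^{2}}{4}$)
$\frac{\left(-211\right) \left(-145\right) n}{Q{\left(-1519,3044 \right)}} = \frac{\left(-211\right) \left(-145\right) \left(-4\right)}{2 + \frac{1}{4} \left(-1519\right) + \frac{1}{4} \cdot 3044 \left(-1519\right)^{2}} = \frac{30595 \left(-4\right)}{2 - \frac{1519}{4} + \frac{1}{4} \cdot 3044 \cdot 2307361} = - \frac{122380}{2 - \frac{1519}{4} + 1755901721} = - \frac{122380}{\frac{7023605373}{4}} = \left(-122380\right) \frac{4}{7023605373} = - \frac{489520}{7023605373}$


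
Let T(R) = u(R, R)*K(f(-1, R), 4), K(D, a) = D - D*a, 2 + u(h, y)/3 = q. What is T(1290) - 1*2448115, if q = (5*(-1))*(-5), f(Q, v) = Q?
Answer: -2447908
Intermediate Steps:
q = 25 (q = -5*(-5) = 25)
u(h, y) = 69 (u(h, y) = -6 + 3*25 = -6 + 75 = 69)
K(D, a) = D - D*a
T(R) = 207 (T(R) = 69*(-(1 - 1*4)) = 69*(-(1 - 4)) = 69*(-1*(-3)) = 69*3 = 207)
T(1290) - 1*2448115 = 207 - 1*2448115 = 207 - 2448115 = -2447908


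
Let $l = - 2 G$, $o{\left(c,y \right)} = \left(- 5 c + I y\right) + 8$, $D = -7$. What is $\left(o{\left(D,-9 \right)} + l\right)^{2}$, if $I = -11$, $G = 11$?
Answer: $14400$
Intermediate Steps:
$o{\left(c,y \right)} = 8 - 11 y - 5 c$ ($o{\left(c,y \right)} = \left(- 5 c - 11 y\right) + 8 = \left(- 11 y - 5 c\right) + 8 = 8 - 11 y - 5 c$)
$l = -22$ ($l = \left(-2\right) 11 = -22$)
$\left(o{\left(D,-9 \right)} + l\right)^{2} = \left(\left(8 - -99 - -35\right) - 22\right)^{2} = \left(\left(8 + 99 + 35\right) - 22\right)^{2} = \left(142 - 22\right)^{2} = 120^{2} = 14400$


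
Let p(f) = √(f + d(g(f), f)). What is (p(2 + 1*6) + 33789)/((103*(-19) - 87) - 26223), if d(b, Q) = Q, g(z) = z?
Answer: -33793/28267 ≈ -1.1955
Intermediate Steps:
p(f) = √2*√f (p(f) = √(f + f) = √(2*f) = √2*√f)
(p(2 + 1*6) + 33789)/((103*(-19) - 87) - 26223) = (√2*√(2 + 1*6) + 33789)/((103*(-19) - 87) - 26223) = (√2*√(2 + 6) + 33789)/((-1957 - 87) - 26223) = (√2*√8 + 33789)/(-2044 - 26223) = (√2*(2*√2) + 33789)/(-28267) = (4 + 33789)*(-1/28267) = 33793*(-1/28267) = -33793/28267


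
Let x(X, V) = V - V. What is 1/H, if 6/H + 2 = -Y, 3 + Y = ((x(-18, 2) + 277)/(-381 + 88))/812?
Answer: 238193/1427496 ≈ 0.16686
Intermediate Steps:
x(X, V) = 0
Y = -714025/237916 (Y = -3 + ((0 + 277)/(-381 + 88))/812 = -3 + (277/(-293))*(1/812) = -3 + (277*(-1/293))*(1/812) = -3 - 277/293*1/812 = -3 - 277/237916 = -714025/237916 ≈ -3.0012)
H = 1427496/238193 (H = 6/(-2 - 1*(-714025/237916)) = 6/(-2 + 714025/237916) = 6/(238193/237916) = 6*(237916/238193) = 1427496/238193 ≈ 5.9930)
1/H = 1/(1427496/238193) = 238193/1427496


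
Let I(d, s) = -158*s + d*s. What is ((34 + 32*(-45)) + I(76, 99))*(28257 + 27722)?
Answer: -533143996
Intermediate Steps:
((34 + 32*(-45)) + I(76, 99))*(28257 + 27722) = ((34 + 32*(-45)) + 99*(-158 + 76))*(28257 + 27722) = ((34 - 1440) + 99*(-82))*55979 = (-1406 - 8118)*55979 = -9524*55979 = -533143996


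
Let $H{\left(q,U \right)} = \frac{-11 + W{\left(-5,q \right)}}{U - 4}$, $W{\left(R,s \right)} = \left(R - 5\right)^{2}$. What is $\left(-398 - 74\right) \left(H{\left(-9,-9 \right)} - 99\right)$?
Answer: $\frac{649472}{13} \approx 49959.0$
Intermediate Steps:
$W{\left(R,s \right)} = \left(-5 + R\right)^{2}$
$H{\left(q,U \right)} = \frac{89}{-4 + U}$ ($H{\left(q,U \right)} = \frac{-11 + \left(-5 - 5\right)^{2}}{U - 4} = \frac{-11 + \left(-10\right)^{2}}{-4 + U} = \frac{-11 + 100}{-4 + U} = \frac{89}{-4 + U}$)
$\left(-398 - 74\right) \left(H{\left(-9,-9 \right)} - 99\right) = \left(-398 - 74\right) \left(\frac{89}{-4 - 9} - 99\right) = - 472 \left(\frac{89}{-13} - 99\right) = - 472 \left(89 \left(- \frac{1}{13}\right) - 99\right) = - 472 \left(- \frac{89}{13} - 99\right) = \left(-472\right) \left(- \frac{1376}{13}\right) = \frac{649472}{13}$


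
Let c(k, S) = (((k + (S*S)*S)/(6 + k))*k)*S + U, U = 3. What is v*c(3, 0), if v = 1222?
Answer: 3666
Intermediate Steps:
c(k, S) = 3 + S*k*(k + S**3)/(6 + k) (c(k, S) = (((k + (S*S)*S)/(6 + k))*k)*S + 3 = (((k + S**2*S)/(6 + k))*k)*S + 3 = (((k + S**3)/(6 + k))*k)*S + 3 = (k*(k + S**3)/(6 + k))*S + 3 = S*k*(k + S**3)/(6 + k) + 3 = 3 + S*k*(k + S**3)/(6 + k))
v*c(3, 0) = 1222*((18 + 3*3 + 0*3**2 + 3*0**4)/(6 + 3)) = 1222*((18 + 9 + 0*9 + 3*0)/9) = 1222*((18 + 9 + 0 + 0)/9) = 1222*((1/9)*27) = 1222*3 = 3666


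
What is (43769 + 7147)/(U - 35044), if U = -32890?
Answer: -25458/33967 ≈ -0.74949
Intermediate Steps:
(43769 + 7147)/(U - 35044) = (43769 + 7147)/(-32890 - 35044) = 50916/(-67934) = 50916*(-1/67934) = -25458/33967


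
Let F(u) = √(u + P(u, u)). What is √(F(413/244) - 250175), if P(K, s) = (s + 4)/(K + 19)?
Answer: √(-1171896594788700 + 68442*√9217437757)/68442 ≈ 500.17*I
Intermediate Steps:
P(K, s) = (4 + s)/(19 + K)
F(u) = √(u + (4 + u)/(19 + u))
√(F(413/244) - 250175) = √(√((4 + 413/244 + (413/244)*(19 + 413/244))/(19 + 413/244)) - 250175) = √(√((4 + 413*(1/244) + (413*(1/244))*(19 + 413*(1/244)))/(19 + 413*(1/244))) - 250175) = √(√((4 + 413/244 + 413*(19 + 413/244)/244)/(19 + 413/244)) - 250175) = √(√((4 + 413/244 + (413/244)*(5049/244))/(5049/244)) - 250175) = √(√(244*(4 + 413/244 + 2085237/59536)/5049) - 250175) = √(√((244/5049)*(2424153/59536)) - 250175) = √(√(808051/410652) - 250175) = √(√9217437757/68442 - 250175) = √(-250175 + √9217437757/68442)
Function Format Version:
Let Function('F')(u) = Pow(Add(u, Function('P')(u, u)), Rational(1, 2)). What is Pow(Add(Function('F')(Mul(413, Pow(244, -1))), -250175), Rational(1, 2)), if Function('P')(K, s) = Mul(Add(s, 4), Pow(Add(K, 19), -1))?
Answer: Mul(Rational(1, 68442), Pow(Add(-1171896594788700, Mul(68442, Pow(9217437757, Rational(1, 2)))), Rational(1, 2))) ≈ Mul(500.17, I)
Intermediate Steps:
Function('P')(K, s) = Mul(Pow(Add(19, K), -1), Add(4, s)) (Function('P')(K, s) = Mul(Add(4, s), Pow(Add(19, K), -1)) = Mul(Pow(Add(19, K), -1), Add(4, s)))
Function('F')(u) = Pow(Add(u, Mul(Pow(Add(19, u), -1), Add(4, u))), Rational(1, 2))
Pow(Add(Function('F')(Mul(413, Pow(244, -1))), -250175), Rational(1, 2)) = Pow(Add(Pow(Mul(Pow(Add(19, Mul(413, Pow(244, -1))), -1), Add(4, Mul(413, Pow(244, -1)), Mul(Mul(413, Pow(244, -1)), Add(19, Mul(413, Pow(244, -1)))))), Rational(1, 2)), -250175), Rational(1, 2)) = Pow(Add(Pow(Mul(Pow(Add(19, Mul(413, Rational(1, 244))), -1), Add(4, Mul(413, Rational(1, 244)), Mul(Mul(413, Rational(1, 244)), Add(19, Mul(413, Rational(1, 244)))))), Rational(1, 2)), -250175), Rational(1, 2)) = Pow(Add(Pow(Mul(Pow(Add(19, Rational(413, 244)), -1), Add(4, Rational(413, 244), Mul(Rational(413, 244), Add(19, Rational(413, 244))))), Rational(1, 2)), -250175), Rational(1, 2)) = Pow(Add(Pow(Mul(Pow(Rational(5049, 244), -1), Add(4, Rational(413, 244), Mul(Rational(413, 244), Rational(5049, 244)))), Rational(1, 2)), -250175), Rational(1, 2)) = Pow(Add(Pow(Mul(Rational(244, 5049), Add(4, Rational(413, 244), Rational(2085237, 59536))), Rational(1, 2)), -250175), Rational(1, 2)) = Pow(Add(Pow(Mul(Rational(244, 5049), Rational(2424153, 59536)), Rational(1, 2)), -250175), Rational(1, 2)) = Pow(Add(Pow(Rational(808051, 410652), Rational(1, 2)), -250175), Rational(1, 2)) = Pow(Add(Mul(Rational(1, 68442), Pow(9217437757, Rational(1, 2))), -250175), Rational(1, 2)) = Pow(Add(-250175, Mul(Rational(1, 68442), Pow(9217437757, Rational(1, 2)))), Rational(1, 2))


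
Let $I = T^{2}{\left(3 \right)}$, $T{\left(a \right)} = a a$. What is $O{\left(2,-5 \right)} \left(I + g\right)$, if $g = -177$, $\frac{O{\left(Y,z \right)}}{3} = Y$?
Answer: $-576$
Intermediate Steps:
$O{\left(Y,z \right)} = 3 Y$
$T{\left(a \right)} = a^{2}$
$I = 81$ ($I = \left(3^{2}\right)^{2} = 9^{2} = 81$)
$O{\left(2,-5 \right)} \left(I + g\right) = 3 \cdot 2 \left(81 - 177\right) = 6 \left(-96\right) = -576$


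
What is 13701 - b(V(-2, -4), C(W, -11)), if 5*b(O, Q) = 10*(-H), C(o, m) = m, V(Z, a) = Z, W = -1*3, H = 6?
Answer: 13713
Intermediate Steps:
W = -3
b(O, Q) = -12 (b(O, Q) = (10*(-1*6))/5 = (10*(-6))/5 = (⅕)*(-60) = -12)
13701 - b(V(-2, -4), C(W, -11)) = 13701 - 1*(-12) = 13701 + 12 = 13713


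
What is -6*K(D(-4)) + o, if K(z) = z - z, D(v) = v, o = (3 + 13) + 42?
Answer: 58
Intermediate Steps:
o = 58 (o = 16 + 42 = 58)
K(z) = 0
-6*K(D(-4)) + o = -6*0 + 58 = 0 + 58 = 58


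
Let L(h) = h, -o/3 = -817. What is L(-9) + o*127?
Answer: 311268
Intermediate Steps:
o = 2451 (o = -3*(-817) = 2451)
L(-9) + o*127 = -9 + 2451*127 = -9 + 311277 = 311268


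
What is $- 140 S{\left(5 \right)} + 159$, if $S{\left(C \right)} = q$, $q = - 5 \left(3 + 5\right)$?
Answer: $5759$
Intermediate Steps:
$q = -40$ ($q = \left(-5\right) 8 = -40$)
$S{\left(C \right)} = -40$
$- 140 S{\left(5 \right)} + 159 = \left(-140\right) \left(-40\right) + 159 = 5600 + 159 = 5759$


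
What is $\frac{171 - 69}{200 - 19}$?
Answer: $\frac{102}{181} \approx 0.56354$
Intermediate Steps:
$\frac{171 - 69}{200 - 19} = \frac{102}{181}$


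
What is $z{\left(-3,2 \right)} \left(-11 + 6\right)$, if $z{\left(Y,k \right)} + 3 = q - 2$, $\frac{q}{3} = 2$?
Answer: $-5$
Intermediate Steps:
$q = 6$ ($q = 3 \cdot 2 = 6$)
$z{\left(Y,k \right)} = 1$ ($z{\left(Y,k \right)} = -3 + \left(6 - 2\right) = -3 + 4 = 1$)
$z{\left(-3,2 \right)} \left(-11 + 6\right) = 1 \left(-11 + 6\right) = 1 \left(-5\right) = -5$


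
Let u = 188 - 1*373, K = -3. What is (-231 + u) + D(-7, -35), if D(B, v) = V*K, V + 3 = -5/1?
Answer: -392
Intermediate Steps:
V = -8 (V = -3 - 5/1 = -3 - 5*1 = -3 - 5 = -8)
u = -185 (u = 188 - 373 = -185)
D(B, v) = 24 (D(B, v) = -8*(-3) = 24)
(-231 + u) + D(-7, -35) = (-231 - 185) + 24 = -416 + 24 = -392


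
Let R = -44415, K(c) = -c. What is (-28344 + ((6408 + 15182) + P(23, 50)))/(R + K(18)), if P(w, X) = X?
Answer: 6704/44433 ≈ 0.15088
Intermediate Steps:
(-28344 + ((6408 + 15182) + P(23, 50)))/(R + K(18)) = (-28344 + ((6408 + 15182) + 50))/(-44415 - 1*18) = (-28344 + (21590 + 50))/(-44415 - 18) = (-28344 + 21640)/(-44433) = -6704*(-1/44433) = 6704/44433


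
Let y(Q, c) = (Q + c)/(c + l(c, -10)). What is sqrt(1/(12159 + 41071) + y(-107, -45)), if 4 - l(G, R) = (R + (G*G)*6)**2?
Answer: 11*sqrt(10079914946025988830)/7845018290430 ≈ 0.0044517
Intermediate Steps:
l(G, R) = 4 - (R + 6*G**2)**2 (l(G, R) = 4 - (R + (G*G)*6)**2 = 4 - (R + G**2*6)**2 = 4 - (R + 6*G**2)**2)
y(Q, c) = (Q + c)/(4 + c - (-10 + 6*c**2)**2) (y(Q, c) = (Q + c)/(c + (4 - (-10 + 6*c**2)**2)) = (Q + c)/(4 + c - (-10 + 6*c**2)**2))
sqrt(1/(12159 + 41071) + y(-107, -45)) = sqrt(1/(12159 + 41071) + (-107 - 45)/(4 - 45 - 4*(-5 + 3*(-45)**2)**2)) = sqrt(1/53230 - 152/(4 - 45 - 4*(-5 + 3*2025)**2)) = sqrt(1/53230 - 152/(4 - 45 - 4*(-5 + 6075)**2)) = sqrt(1/53230 - 152/(4 - 45 - 4*6070**2)) = sqrt(1/53230 - 152/(4 - 45 - 4*36844900)) = sqrt(1/53230 - 152/(4 - 45 - 147379600)) = sqrt(1/53230 - 152/(-147379641)) = sqrt(1/53230 - 1/147379641*(-152)) = sqrt(1/53230 + 152/147379641) = sqrt(155470601/7845018290430) = 11*sqrt(10079914946025988830)/7845018290430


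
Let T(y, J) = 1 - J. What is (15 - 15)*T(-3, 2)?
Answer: 0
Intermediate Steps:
(15 - 15)*T(-3, 2) = (15 - 15)*(1 - 1*2) = 0*(1 - 2) = 0*(-1) = 0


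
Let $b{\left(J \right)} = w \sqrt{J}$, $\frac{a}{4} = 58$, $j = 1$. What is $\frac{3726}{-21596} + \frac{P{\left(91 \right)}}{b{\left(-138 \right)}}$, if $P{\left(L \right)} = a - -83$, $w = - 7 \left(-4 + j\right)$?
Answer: $- \frac{1863}{10798} - \frac{5 i \sqrt{138}}{46} \approx -0.17253 - 1.2769 i$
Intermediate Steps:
$a = 232$ ($a = 4 \cdot 58 = 232$)
$w = 21$ ($w = - 7 \left(-4 + 1\right) = \left(-7\right) \left(-3\right) = 21$)
$b{\left(J \right)} = 21 \sqrt{J}$
$P{\left(L \right)} = 315$ ($P{\left(L \right)} = 232 - -83 = 232 + 83 = 315$)
$\frac{3726}{-21596} + \frac{P{\left(91 \right)}}{b{\left(-138 \right)}} = \frac{3726}{-21596} + \frac{315}{21 \sqrt{-138}} = 3726 \left(- \frac{1}{21596}\right) + \frac{315}{21 i \sqrt{138}} = - \frac{1863}{10798} + \frac{315}{21 i \sqrt{138}} = - \frac{1863}{10798} + 315 \left(- \frac{i \sqrt{138}}{2898}\right) = - \frac{1863}{10798} - \frac{5 i \sqrt{138}}{46}$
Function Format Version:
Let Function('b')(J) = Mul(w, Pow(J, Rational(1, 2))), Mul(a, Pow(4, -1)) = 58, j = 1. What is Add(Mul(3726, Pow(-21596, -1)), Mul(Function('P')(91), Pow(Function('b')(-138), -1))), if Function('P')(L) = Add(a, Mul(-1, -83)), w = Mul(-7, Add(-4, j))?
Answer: Add(Rational(-1863, 10798), Mul(Rational(-5, 46), I, Pow(138, Rational(1, 2)))) ≈ Add(-0.17253, Mul(-1.2769, I))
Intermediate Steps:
a = 232 (a = Mul(4, 58) = 232)
w = 21 (w = Mul(-7, Add(-4, 1)) = Mul(-7, -3) = 21)
Function('b')(J) = Mul(21, Pow(J, Rational(1, 2)))
Function('P')(L) = 315 (Function('P')(L) = Add(232, Mul(-1, -83)) = Add(232, 83) = 315)
Add(Mul(3726, Pow(-21596, -1)), Mul(Function('P')(91), Pow(Function('b')(-138), -1))) = Add(Mul(3726, Pow(-21596, -1)), Mul(315, Pow(Mul(21, Pow(-138, Rational(1, 2))), -1))) = Add(Mul(3726, Rational(-1, 21596)), Mul(315, Pow(Mul(21, Mul(I, Pow(138, Rational(1, 2)))), -1))) = Add(Rational(-1863, 10798), Mul(315, Pow(Mul(21, I, Pow(138, Rational(1, 2))), -1))) = Add(Rational(-1863, 10798), Mul(315, Mul(Rational(-1, 2898), I, Pow(138, Rational(1, 2))))) = Add(Rational(-1863, 10798), Mul(Rational(-5, 46), I, Pow(138, Rational(1, 2))))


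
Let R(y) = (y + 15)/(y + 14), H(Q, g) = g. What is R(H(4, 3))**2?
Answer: 324/289 ≈ 1.1211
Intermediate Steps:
R(y) = (15 + y)/(14 + y)
R(H(4, 3))**2 = ((15 + 3)/(14 + 3))**2 = (18/17)**2 = 324/289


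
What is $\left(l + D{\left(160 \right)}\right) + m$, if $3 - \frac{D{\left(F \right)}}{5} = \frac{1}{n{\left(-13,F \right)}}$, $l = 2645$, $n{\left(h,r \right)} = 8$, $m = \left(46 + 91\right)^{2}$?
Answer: $\frac{171427}{8} \approx 21428.0$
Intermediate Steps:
$m = 18769$ ($m = 137^{2} = 18769$)
$D{\left(F \right)} = \frac{115}{8}$ ($D{\left(F \right)} = 15 - \frac{5}{8} = \frac{115}{8}$)
$\left(l + D{\left(160 \right)}\right) + m = \left(2645 + \frac{115}{8}\right) + 18769 = \frac{21275}{8} + 18769 = \frac{171427}{8}$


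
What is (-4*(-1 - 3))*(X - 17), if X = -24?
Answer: -656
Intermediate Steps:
(-4*(-1 - 3))*(X - 17) = (-4*(-1 - 3))*(-24 - 17) = -4*(-4)*(-41) = 16*(-41) = -656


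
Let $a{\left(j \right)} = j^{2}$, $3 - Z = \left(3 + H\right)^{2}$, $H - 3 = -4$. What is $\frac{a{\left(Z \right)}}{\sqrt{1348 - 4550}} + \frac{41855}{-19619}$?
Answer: $- \frac{41855}{19619} - \frac{i \sqrt{3202}}{3202} \approx -2.1334 - 0.017672 i$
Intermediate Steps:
$H = -1$ ($H = 3 - 4 = -1$)
$Z = -1$ ($Z = 3 - \left(3 - 1\right)^{2} = 3 - 2^{2} = 3 - 4 = -1$)
$\frac{a{\left(Z \right)}}{\sqrt{1348 - 4550}} + \frac{41855}{-19619} = \frac{\left(-1\right)^{2}}{\sqrt{1348 - 4550}} + \frac{41855}{-19619} = 1 \frac{1}{\sqrt{-3202}} + 41855 \left(- \frac{1}{19619}\right) = 1 \frac{1}{i \sqrt{3202}} - \frac{41855}{19619} = 1 \left(- \frac{i \sqrt{3202}}{3202}\right) - \frac{41855}{19619} = - \frac{i \sqrt{3202}}{3202} - \frac{41855}{19619} = - \frac{41855}{19619} - \frac{i \sqrt{3202}}{3202}$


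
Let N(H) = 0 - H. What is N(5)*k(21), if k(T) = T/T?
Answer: -5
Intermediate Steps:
N(H) = -H
k(T) = 1
N(5)*k(21) = -1*5*1 = -5*1 = -5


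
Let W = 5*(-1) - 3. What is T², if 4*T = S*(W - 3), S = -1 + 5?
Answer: 121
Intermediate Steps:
S = 4
W = -8 (W = -5 - 3 = -8)
T = -11 (T = (4*(-8 - 3))/4 = (4*(-11))/4 = (¼)*(-44) = -11)
T² = (-11)² = 121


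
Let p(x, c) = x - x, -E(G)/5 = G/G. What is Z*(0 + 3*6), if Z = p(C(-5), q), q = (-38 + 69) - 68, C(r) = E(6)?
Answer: 0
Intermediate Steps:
E(G) = -5 (E(G) = -5*G/G = -5*1 = -5)
C(r) = -5
q = -37 (q = 31 - 68 = -37)
p(x, c) = 0
Z = 0
Z*(0 + 3*6) = 0*(0 + 3*6) = 0*(0 + 18) = 0*18 = 0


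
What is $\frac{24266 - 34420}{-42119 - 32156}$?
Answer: $\frac{10154}{74275} \approx 0.13671$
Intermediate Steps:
$\frac{24266 - 34420}{-42119 - 32156} = - \frac{10154}{-74275} = \left(-10154\right) \left(- \frac{1}{74275}\right) = \frac{10154}{74275}$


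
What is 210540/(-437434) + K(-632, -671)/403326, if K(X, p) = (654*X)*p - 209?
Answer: 5510649485293/8019477522 ≈ 687.16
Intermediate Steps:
K(X, p) = -209 + 654*X*p (K(X, p) = 654*X*p - 209 = -209 + 654*X*p)
210540/(-437434) + K(-632, -671)/403326 = 210540/(-437434) + (-209 + 654*(-632)*(-671))/403326 = 210540*(-1/437434) + (-209 + 277343088)*(1/403326) = -105270/218717 + 277342879*(1/403326) = -105270/218717 + 25212989/36666 = 5510649485293/8019477522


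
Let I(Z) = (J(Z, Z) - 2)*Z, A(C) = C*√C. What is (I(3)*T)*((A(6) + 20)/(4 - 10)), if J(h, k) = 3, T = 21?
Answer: -210 - 63*√6 ≈ -364.32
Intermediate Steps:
A(C) = C^(3/2)
I(Z) = Z (I(Z) = (3 - 2)*Z = 1*Z = Z)
(I(3)*T)*((A(6) + 20)/(4 - 10)) = (3*21)*((6^(3/2) + 20)/(4 - 10)) = 63*((6*√6 + 20)/(-6)) = 63*((20 + 6*√6)*(-⅙)) = 63*(-10/3 - √6) = -210 - 63*√6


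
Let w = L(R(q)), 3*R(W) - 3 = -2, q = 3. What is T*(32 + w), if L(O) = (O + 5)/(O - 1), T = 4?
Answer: 96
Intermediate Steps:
R(W) = ⅓ (R(W) = 1 + (⅓)*(-2) = 1 - ⅔ = ⅓)
L(O) = (5 + O)/(-1 + O)
w = -8 (w = (5 + ⅓)/(-1 + ⅓) = (16/3)/(-⅔) = -3/2*16/3 = -8)
T*(32 + w) = 4*(32 - 8) = 4*24 = 96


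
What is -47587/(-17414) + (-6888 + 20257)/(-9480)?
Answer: 109158497/82542360 ≈ 1.3225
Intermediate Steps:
-47587/(-17414) + (-6888 + 20257)/(-9480) = -47587*(-1/17414) + 13369*(-1/9480) = 47587/17414 - 13369/9480 = 109158497/82542360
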